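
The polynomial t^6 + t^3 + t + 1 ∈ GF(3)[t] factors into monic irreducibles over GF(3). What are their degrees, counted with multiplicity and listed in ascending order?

1, 2, 3

Write h(t) = t^6 + t^3 + t + 1.
Roots in GF(3): h(0) = 1; h(1) = 1; h(2) = 0 → root.
Linear factors from roots: (t + 1).
Complete factorization: h(t) = (t + 1)·(t^2 + 1)·(t^3 - t^2 + 1).
Factor degrees with multiplicity: 1 + 2 + 3 = 6.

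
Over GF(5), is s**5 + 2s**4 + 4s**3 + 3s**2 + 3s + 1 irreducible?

Write h(s) = s**5 + 2s**4 + 4s**3 + 3s**2 + 3s + 1.
Check for roots in GF(5): h(0) = 1; h(1) = 4; h(2) = 0 → root; h(3) = 0 → root; h(4) = 3.
h(2) = 0, so (s − 2) divides h(s); h is reducible.

No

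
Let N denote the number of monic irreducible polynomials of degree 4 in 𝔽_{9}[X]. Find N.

By the necklace-counting formula, N_9(4) = (1/4) Σ_{d|4} μ(4/d)·9^d.
Divisors of 4: 1, 2, 4; μ(4/d) for each: 0, -1, 1.
Σ = − 9^2 + 9^4 = 6480.
N = 6480/4 = 1620.

1620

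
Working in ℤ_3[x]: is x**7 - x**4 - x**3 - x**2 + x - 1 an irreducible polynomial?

Yes

Write h(x) = x**7 - x**4 - x**3 - x**2 + x - 1.
Check for roots in ℤ_3: h(0) = 2; h(1) = 1; h(2) = 2.
No roots, so no linear factors.
Monic irreducibles of degree 2 over GF(3): x**2 + 1, x**2 + x - 1, x**2 - x - 1.
None of them divide h (all give nonzero remainder).
Degree-3 irreducible divisors: test the 8 monic irreducibles of degree 3 over GF(3).
None of them divide h (all give nonzero remainder).
No irreducible factor of degree ≤ 3 exists, so h is irreducible over GF(3).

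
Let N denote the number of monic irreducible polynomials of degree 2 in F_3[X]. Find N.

3

Gauss's count: N_{3}(2) = (1/2) Σ_{d|2} μ(2/d)·3^d.
Divisors of 2: 1, 2; μ(2/d) for each: -1, 1.
Σ = − 3^1 + 3^2 = 6.
N = 6/2 = 3.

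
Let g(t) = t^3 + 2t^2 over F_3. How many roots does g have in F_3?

2

Evaluate at each of the 3 elements of F_3:
g(0) = 0 → root; g(1) = 0 → root; g(2) = 1.
Roots: {0, 1}.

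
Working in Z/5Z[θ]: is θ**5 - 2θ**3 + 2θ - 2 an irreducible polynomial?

Yes

Write h(θ) = θ**5 - 2θ**3 + 2θ - 2.
Check for roots in Z/5Z: h(0) = 3; h(1) = 4; h(2) = 3; h(3) = 3; h(4) = 2.
No roots, so no linear factors.
Degree-2 irreducible divisors: test the 10 monic irreducibles of degree 2 over GF(5).
None of them divide h (all give nonzero remainder).
No irreducible factor of degree ≤ 2 exists, so h is irreducible over GF(5).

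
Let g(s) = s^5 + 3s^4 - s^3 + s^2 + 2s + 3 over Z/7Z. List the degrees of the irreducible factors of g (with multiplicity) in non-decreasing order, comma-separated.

5

Complete factorization: g(s) = (s^5 + 3s^4 - s^3 + s^2 + 2s + 3).
Factor degrees with multiplicity: 5 = 5.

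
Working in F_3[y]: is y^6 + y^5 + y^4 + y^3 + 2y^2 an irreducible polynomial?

Write m(y) = y^6 + y^5 + y^4 + y^3 + 2y^2.
Check for roots in F_3: m(0) = 0 → root; m(1) = 0 → root; m(2) = 2.
m(0) = 0, so (y) divides m(y); m is reducible.

No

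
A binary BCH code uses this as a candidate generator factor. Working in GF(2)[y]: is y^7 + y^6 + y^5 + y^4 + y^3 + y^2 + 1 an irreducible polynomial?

Yes

Write g(y) = y^7 + y^6 + y^5 + y^4 + y^3 + y^2 + 1.
Check for roots in GF(2): g(0) = 1; g(1) = 1.
No roots, so no linear factors.
Monic irreducibles of degree 2 over GF(2): y^2 + y + 1.
None of them divide g (all give nonzero remainder).
Monic irreducibles of degree 3 over GF(2): y^3 + y + 1, y^3 + y^2 + 1.
None of them divide g (all give nonzero remainder).
No irreducible factor of degree ≤ 3 exists, so g is irreducible over GF(2).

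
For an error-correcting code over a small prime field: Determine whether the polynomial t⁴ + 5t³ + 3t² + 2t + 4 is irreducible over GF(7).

Yes

Write P(t) = t⁴ + 5t³ + 3t² + 2t + 4.
Check for roots in GF(7): P(0) = 4; P(1) = 1; P(2) = 6; P(3) = 1; P(4) = 6; P(5) = 2; P(6) = 1.
No roots, so no linear factors.
Degree-2 irreducible divisors: test the 21 monic irreducibles of degree 2 over GF(7).
None of them divide P (all give nonzero remainder).
No irreducible factor of degree ≤ 2 exists, so P is irreducible over GF(7).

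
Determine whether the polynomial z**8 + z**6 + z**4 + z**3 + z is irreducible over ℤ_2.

No

Write f(z) = z**8 + z**6 + z**4 + z**3 + z.
Check for roots in ℤ_2: f(0) = 0 → root; f(1) = 1.
f(0) = 0, so (z) divides f(z); f is reducible.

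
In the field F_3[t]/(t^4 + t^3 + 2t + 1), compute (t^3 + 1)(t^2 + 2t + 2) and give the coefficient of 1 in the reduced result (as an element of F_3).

1

Multiply in F_3[t]: (t^3 + 1)·(t^2 + 2t + 2) = t^5 + 2t^4 + 2t^3 + t^2 + 2t + 2.
Reduce using t^4 ≡ 2t^3 + t + 2 (mod t^4 + t^3 + 2t + 1).
Reduced: t^3 + 2t^2 + 2t + 1.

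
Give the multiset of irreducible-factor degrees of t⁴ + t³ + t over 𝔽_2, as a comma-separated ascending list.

Write h(t) = t⁴ + t³ + t.
Roots in 𝔽_2: h(0) = 0 → root; h(1) = 1.
Linear factors from roots: (t).
Complete factorization: h(t) = (t)·(t³ + t² + 1).
Factor degrees with multiplicity: 1 + 3 = 4.

1, 3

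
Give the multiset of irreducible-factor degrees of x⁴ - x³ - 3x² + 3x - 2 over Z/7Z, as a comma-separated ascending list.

Write g(x) = x⁴ - x³ - 3x² + 3x - 2.
Linear factors from roots: (x - 2), (x + 3).
Complete factorization: g(x) = (x + 3)·(x - 2)·(x² - 2x - 2).
Factor degrees with multiplicity: 1 + 1 + 2 = 4.

1, 1, 2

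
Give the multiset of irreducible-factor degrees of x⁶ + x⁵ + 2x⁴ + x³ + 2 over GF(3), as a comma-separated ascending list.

1, 1, 2, 2

Write h(x) = x⁶ + x⁵ + 2x⁴ + x³ + 2.
Roots in GF(3): h(0) = 2; h(1) = 1; h(2) = 0 → root.
Linear factors from roots: (x + 1).
Complete factorization: h(x) = (x + 1)^2·(x² + 1)·(x² + 2x + 2).
Factor degrees with multiplicity: 1 + 1 + 2 + 2 = 6.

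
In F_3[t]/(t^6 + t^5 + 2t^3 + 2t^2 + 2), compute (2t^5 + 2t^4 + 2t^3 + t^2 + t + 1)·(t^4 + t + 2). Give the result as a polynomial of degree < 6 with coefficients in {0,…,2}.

Multiply in F_3[t]: (2t^5 + 2t^4 + 2t^3 + t^2 + t + 1)·(t^4 + t + 2) = 2t^9 + 2t^8 + 2t^7 + t^5 + t^4 + 2t^3 + 2.
Reduce using t^6 ≡ 2t^5 + t^3 + t^2 + 1 (mod t^6 + t^5 + 2t^3 + 2t^2 + 2).
Reduced: 2t + 2.

2t + 2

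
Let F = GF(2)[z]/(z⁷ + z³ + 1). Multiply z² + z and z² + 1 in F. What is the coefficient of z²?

Multiply in GF(2)[z]: (z² + z)·(z² + 1) = z⁴ + z³ + z² + z.
Reduced: z⁴ + z³ + z² + z.

1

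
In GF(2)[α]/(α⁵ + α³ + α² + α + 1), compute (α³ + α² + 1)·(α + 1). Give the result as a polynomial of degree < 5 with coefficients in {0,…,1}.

Multiply in GF(2)[α]: (α³ + α² + 1)·(α + 1) = α⁴ + α² + α + 1.
Reduced: α⁴ + α² + α + 1.

α^4 + α^2 + α + 1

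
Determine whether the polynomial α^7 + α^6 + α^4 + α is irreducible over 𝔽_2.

No

Write m(α) = α^7 + α^6 + α^4 + α.
Check for roots in 𝔽_2: m(0) = 0 → root; m(1) = 0 → root.
m(0) = 0, so (α) divides m(α); m is reducible.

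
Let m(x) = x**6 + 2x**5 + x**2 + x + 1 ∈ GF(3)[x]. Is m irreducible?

No

Check for roots in GF(3): m(0) = 1; m(1) = 0 → root; m(2) = 0 → root.
m(1) = 0, so (x − 1) divides m(x); m is reducible.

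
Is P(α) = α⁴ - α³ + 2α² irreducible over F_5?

Check for roots in F_5: P(0) = 0 → root; P(1) = 2; P(2) = 1; P(3) = 2; P(4) = 4.
P(0) = 0, so (α) divides P(α); P is reducible.

No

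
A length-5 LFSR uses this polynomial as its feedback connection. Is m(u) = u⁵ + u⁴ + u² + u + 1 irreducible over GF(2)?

Check for roots in GF(2): m(0) = 1; m(1) = 1.
No roots, so no linear factors.
Monic irreducibles of degree 2 over GF(2): u² + u + 1.
None of them divide m (all give nonzero remainder).
No irreducible factor of degree ≤ 2 exists, so m is irreducible over GF(2).

Yes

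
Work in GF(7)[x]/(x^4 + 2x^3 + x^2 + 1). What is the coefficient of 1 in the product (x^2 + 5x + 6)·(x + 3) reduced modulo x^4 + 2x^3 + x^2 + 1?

Multiply in GF(7)[x]: (x^2 + 5x + 6)·(x + 3) = x^3 + x^2 + 4.
Reduced: x^3 + x^2 + 4.

4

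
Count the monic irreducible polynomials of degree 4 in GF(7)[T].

588

The number of monic irreducibles of degree 4 over GF(7) is (1/4)·Σ_{d∣4} μ(4/d) 7^d.
Divisors of 4: 1, 2, 4; μ(4/d) for each: 0, -1, 1.
Σ = − 7^2 + 7^4 = 2352.
N = 2352/4 = 588.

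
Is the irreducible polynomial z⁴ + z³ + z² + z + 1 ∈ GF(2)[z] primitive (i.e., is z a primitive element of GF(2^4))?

Write f(z) = z⁴ + z³ + z² + z + 1.
|GF(2^4)^×| = 2^4 − 1 = 15. Prime factorization: 15 = 3·5.
f is primitive ⇔ z has order 15 in GF(2)[z]/(f), i.e. z^(15/q) ≠ 1 for each prime q | 15.
z^(5) mod f = 1
z^(3) mod f = z³.
Since z^(5) = 1, the order of z divides 5 < 15; not primitive.

No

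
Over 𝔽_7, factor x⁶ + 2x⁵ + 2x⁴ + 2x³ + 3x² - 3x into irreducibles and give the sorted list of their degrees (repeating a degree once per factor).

1, 1, 1, 1, 2

Write f(x) = x⁶ + 2x⁵ + 2x⁴ + 2x³ + 3x² - 3x.
Linear factors from roots: (x), (x - 1), (x - 2), (x - 3).
Complete factorization: f(x) = (x)·(x - 3)·(x - 2)·(x - 1)·(x² + x - 3).
Factor degrees with multiplicity: 1 + 1 + 1 + 1 + 2 = 6.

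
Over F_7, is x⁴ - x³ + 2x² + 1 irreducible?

Yes

Write m(x) = x⁴ - x³ + 2x² + 1.
Check for roots in F_7: m(0) = 1; m(1) = 3; m(2) = 3; m(3) = 3; m(4) = 1; m(5) = 5; m(6) = 5.
No roots, so no linear factors.
Degree-2 irreducible divisors: test the 21 monic irreducibles of degree 2 over GF(7).
None of them divide m (all give nonzero remainder).
No irreducible factor of degree ≤ 2 exists, so m is irreducible over GF(7).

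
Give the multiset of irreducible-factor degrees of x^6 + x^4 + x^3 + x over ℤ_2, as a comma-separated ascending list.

Write g(x) = x^6 + x^4 + x^3 + x.
Roots in ℤ_2: g(0) = 0 → root; g(1) = 0 → root.
Linear factors from roots: (x), (x + 1).
Complete factorization: g(x) = (x)·(x + 1)^3·(x^2 + x + 1).
Factor degrees with multiplicity: 1 + 1 + 1 + 1 + 2 = 6.

1, 1, 1, 1, 2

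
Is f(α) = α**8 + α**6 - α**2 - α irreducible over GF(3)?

Check for roots in GF(3): f(0) = 0 → root; f(1) = 0 → root; f(2) = 2.
f(0) = 0, so (α) divides f(α); f is reducible.

No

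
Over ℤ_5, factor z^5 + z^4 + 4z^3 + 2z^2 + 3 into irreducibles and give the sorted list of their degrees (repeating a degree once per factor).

Write h(z) = z^5 + z^4 + 4z^3 + 2z^2 + 3.
Roots in ℤ_5: h(0) = 3; h(1) = 1; h(2) = 1; h(3) = 3; h(4) = 1.
Complete factorization: h(z) = (z^2 + 3z + 4)·(z^3 + 3z^2 + z + 2).
Factor degrees with multiplicity: 2 + 3 = 5.

2, 3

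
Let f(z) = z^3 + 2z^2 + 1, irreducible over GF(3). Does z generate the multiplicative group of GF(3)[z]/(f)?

Yes

|GF(3^3)^×| = 3^3 − 1 = 26. Prime factorization: 26 = 2·13.
f is primitive ⇔ z has order 26 in GF(3)[z]/(f), i.e. z^(26/q) ≠ 1 for each prime q | 26.
z^(13) mod f = 2.
z^(2) mod f = z^2.
None equal 1, so z has full order 26; f is primitive.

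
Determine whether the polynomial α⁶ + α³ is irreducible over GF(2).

Write g(α) = α⁶ + α³.
Check for roots in GF(2): g(0) = 0 → root; g(1) = 0 → root.
g(0) = 0, so (α) divides g(α); g is reducible.

No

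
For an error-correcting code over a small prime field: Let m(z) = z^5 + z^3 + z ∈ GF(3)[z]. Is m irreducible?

No

Check for roots in GF(3): m(0) = 0 → root; m(1) = 0 → root; m(2) = 0 → root.
m(0) = 0, so (z) divides m(z); m is reducible.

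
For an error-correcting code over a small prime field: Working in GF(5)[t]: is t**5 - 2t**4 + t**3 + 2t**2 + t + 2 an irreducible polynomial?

No

Write m(t) = t**5 - 2t**4 + t**3 + 2t**2 + t + 2.
Check for roots in GF(5): m(0) = 2; m(1) = 0 → root; m(2) = 0 → root; m(3) = 1; m(4) = 4.
m(1) = 0, so (t − 1) divides m(t); m is reducible.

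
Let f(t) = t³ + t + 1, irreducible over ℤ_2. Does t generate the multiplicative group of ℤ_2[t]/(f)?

Yes

|GF(2^3)^×| = 2^3 − 1 = 7. Prime factorization: 7 = 7.
f is primitive ⇔ t has order 7 in GF(2)[t]/(f), i.e. t^(7/q) ≠ 1 for each prime q | 7.
t^(1) mod f = t.
None equal 1, so t has full order 7; f is primitive.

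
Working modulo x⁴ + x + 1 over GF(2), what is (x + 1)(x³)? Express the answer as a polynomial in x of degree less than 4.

x^3 + x + 1

Multiply in GF(2)[x]: (x + 1)·(x³) = x⁴ + x³.
Reduce using x⁴ ≡ x + 1 (mod x⁴ + x + 1).
Reduced: x³ + x + 1.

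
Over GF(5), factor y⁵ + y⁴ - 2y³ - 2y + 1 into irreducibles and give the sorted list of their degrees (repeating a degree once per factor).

Write g(y) = y⁵ + y⁴ - 2y³ - 2y + 1.
Roots in GF(5): g(0) = 1; g(1) = 4; g(2) = 4; g(3) = 0 → root; g(4) = 0 → root.
Linear factors from roots: (y + 2), (y + 1).
Complete factorization: g(y) = (y + 1)·(y + 2)·(y³ - 2y² + 2y - 2).
Factor degrees with multiplicity: 1 + 1 + 3 = 5.

1, 1, 3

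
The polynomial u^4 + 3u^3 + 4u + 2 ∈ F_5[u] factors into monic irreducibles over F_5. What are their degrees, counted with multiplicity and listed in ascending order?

Write h(u) = u^4 + 3u^3 + 4u + 2.
Roots in F_5: h(0) = 2; h(1) = 0 → root; h(2) = 0 → root; h(3) = 1; h(4) = 1.
Linear factors from roots: (u + 4), (u + 3).
Complete factorization: h(u) = (u + 3)·(u + 4)·(u^2 + u + 1).
Factor degrees with multiplicity: 1 + 1 + 2 = 4.

1, 1, 2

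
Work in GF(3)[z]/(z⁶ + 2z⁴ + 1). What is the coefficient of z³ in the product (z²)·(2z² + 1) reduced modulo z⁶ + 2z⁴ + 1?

Multiply in GF(3)[z]: (z²)·(2z² + 1) = 2z⁴ + z².
Reduced: 2z⁴ + z².

0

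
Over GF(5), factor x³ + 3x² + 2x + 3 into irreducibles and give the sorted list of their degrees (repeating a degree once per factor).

3

Write h(x) = x³ + 3x² + 2x + 3.
Roots in GF(5): h(0) = 3; h(1) = 4; h(2) = 2; h(3) = 3; h(4) = 3.
Complete factorization: h(x) = (x³ + 3x² + 2x + 3).
Factor degrees with multiplicity: 3 = 3.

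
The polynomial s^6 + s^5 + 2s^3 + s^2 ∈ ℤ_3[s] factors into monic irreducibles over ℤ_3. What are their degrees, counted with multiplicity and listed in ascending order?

1, 1, 4

Write f(s) = s^6 + s^5 + 2s^3 + s^2.
Roots in ℤ_3: f(0) = 0 → root; f(1) = 2; f(2) = 2.
Linear factors from roots: (s).
Complete factorization: f(s) = (s)^2·(s^4 + s^3 + 2s + 1).
Factor degrees with multiplicity: 1 + 1 + 4 = 6.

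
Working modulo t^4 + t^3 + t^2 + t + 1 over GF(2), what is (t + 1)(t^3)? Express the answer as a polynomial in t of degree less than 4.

t^2 + t + 1

Multiply in GF(2)[t]: (t + 1)·(t^3) = t^4 + t^3.
Reduce using t^4 ≡ t^3 + t^2 + t + 1 (mod t^4 + t^3 + t^2 + t + 1).
Reduced: t^2 + t + 1.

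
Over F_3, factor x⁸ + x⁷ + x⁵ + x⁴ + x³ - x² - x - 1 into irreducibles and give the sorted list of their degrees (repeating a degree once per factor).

Write f(x) = x⁸ + x⁷ + x⁵ + x⁴ + x³ - x² - x - 1.
Roots in F_3: f(0) = 2; f(1) = 2; f(2) = 1.
Complete factorization: f(x) = (x⁸ + x⁷ + x⁵ + x⁴ + x³ - x² - x - 1).
Factor degrees with multiplicity: 8 = 8.

8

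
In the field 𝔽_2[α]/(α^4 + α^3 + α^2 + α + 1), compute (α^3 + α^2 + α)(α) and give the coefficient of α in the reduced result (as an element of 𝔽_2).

Multiply in 𝔽_2[α]: (α^3 + α^2 + α)·(α) = α^4 + α^3 + α^2.
Reduce using α^4 ≡ α^3 + α^2 + α + 1 (mod α^4 + α^3 + α^2 + α + 1).
Reduced: α + 1.

1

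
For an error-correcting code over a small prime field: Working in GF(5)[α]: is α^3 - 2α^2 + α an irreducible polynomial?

Write P(α) = α^3 - 2α^2 + α.
Check for roots in GF(5): P(0) = 0 → root; P(1) = 0 → root; P(2) = 2; P(3) = 2; P(4) = 1.
P(0) = 0, so (α) divides P(α); P is reducible.

No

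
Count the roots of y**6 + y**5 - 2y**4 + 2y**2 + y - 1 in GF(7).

Write f(y) = y**6 + y**5 - 2y**4 + 2y**2 + y - 1.
Evaluate at each of the 7 elements of GF(7):
f(0) = 6; f(1) = 2; f(2) = 3; f(3) = 4; f(4) = 2; f(5) = 5; f(6) = 5.
No element is a root.

0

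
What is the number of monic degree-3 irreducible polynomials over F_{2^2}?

20

By the necklace-counting formula, N_4(3) = (1/3) Σ_{d|3} μ(3/d)·4^d.
Divisors of 3: 1, 3; μ(3/d) for each: -1, 1.
Σ = − 4^1 + 4^3 = 60.
N = 60/3 = 20.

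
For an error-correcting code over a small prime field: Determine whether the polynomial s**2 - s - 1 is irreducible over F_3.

Write f(s) = s**2 - s - 1.
Check for roots in F_3: f(0) = 2; f(1) = 2; f(2) = 1.
No roots. A degree-2 polynomial over a field with no linear factor is irreducible.

Yes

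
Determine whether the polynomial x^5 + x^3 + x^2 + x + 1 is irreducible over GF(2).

Write g(x) = x^5 + x^3 + x^2 + x + 1.
Check for roots in GF(2): g(0) = 1; g(1) = 1.
No roots, so no linear factors.
Monic irreducibles of degree 2 over GF(2): x^2 + x + 1.
None of them divide g (all give nonzero remainder).
No irreducible factor of degree ≤ 2 exists, so g is irreducible over GF(2).

Yes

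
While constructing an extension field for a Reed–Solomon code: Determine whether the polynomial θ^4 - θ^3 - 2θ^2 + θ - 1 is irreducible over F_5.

Write m(θ) = θ^4 - θ^3 - 2θ^2 + θ - 1.
Check for roots in F_5: m(0) = 4; m(1) = 3; m(2) = 1; m(3) = 3; m(4) = 3.
No roots, so no linear factors.
Degree-2 irreducible divisors: test the 10 monic irreducibles of degree 2 over GF(5).
None of them divide m (all give nonzero remainder).
No irreducible factor of degree ≤ 2 exists, so m is irreducible over GF(5).

Yes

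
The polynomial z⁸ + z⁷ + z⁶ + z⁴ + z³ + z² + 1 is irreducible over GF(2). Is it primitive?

No

Write f(z) = z⁸ + z⁷ + z⁶ + z⁴ + z³ + z² + 1.
|GF(2^8)^×| = 2^8 − 1 = 255. Prime factorization: 255 = 3·5·17.
f is primitive ⇔ z has order 255 in GF(2)[z]/(f), i.e. z^(255/q) ≠ 1 for each prime q | 255.
z^(85) mod f = 1
z^(51) mod f = z⁶ + z³.
z^(15) mod f = z⁷ + z⁶ + z⁴ + z³ + z² + z.
Since z^(85) = 1, the order of z divides 85 < 255; not primitive.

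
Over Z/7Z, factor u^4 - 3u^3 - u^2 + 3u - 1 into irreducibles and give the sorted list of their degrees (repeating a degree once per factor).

1, 3

Write h(u) = u^4 - 3u^3 - u^2 + 3u - 1.
Linear factors from roots: (u - 2).
Complete factorization: h(u) = (u - 2)·(u^3 - u^2 - 3u - 3).
Factor degrees with multiplicity: 1 + 3 = 4.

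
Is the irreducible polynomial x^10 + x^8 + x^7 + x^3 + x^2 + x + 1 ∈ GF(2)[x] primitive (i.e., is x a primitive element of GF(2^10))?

Write f(x) = x^10 + x^8 + x^7 + x^3 + x^2 + x + 1.
|GF(2^10)^×| = 2^10 − 1 = 1023. Prime factorization: 1023 = 3·11·31.
f is primitive ⇔ x has order 1023 in GF(2)[x]/(f), i.e. x^(1023/q) ≠ 1 for each prime q | 1023.
x^(341) mod f = x^9 + x^8 + x^7 + x^6 + x^4 + x^2.
x^(93) mod f = x^9 + x^8 + x^6 + x^5 + x^3 + x.
x^(33) mod f = x^8 + x^5 + x^4 + x^3 + x^2 + x + 1.
None equal 1, so x has full order 1023; f is primitive.

Yes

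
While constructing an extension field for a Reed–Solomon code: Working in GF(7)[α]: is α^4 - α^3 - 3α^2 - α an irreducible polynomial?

No

Write h(α) = α^4 - α^3 - 3α^2 - α.
Check for roots in GF(7): h(0) = 0 → root; h(1) = 3; h(2) = 1; h(3) = 3; h(4) = 0 → root; h(5) = 0 → root; h(6) = 0 → root.
h(0) = 0, so (α) divides h(α); h is reducible.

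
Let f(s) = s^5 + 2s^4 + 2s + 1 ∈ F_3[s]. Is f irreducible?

Check for roots in F_3: f(0) = 1; f(1) = 0 → root; f(2) = 0 → root.
f(1) = 0, so (s − 1) divides f(s); f is reducible.

No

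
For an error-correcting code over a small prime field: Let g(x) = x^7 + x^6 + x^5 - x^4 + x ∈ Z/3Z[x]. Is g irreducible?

No

Check for roots in Z/3Z: g(0) = 0 → root; g(1) = 0 → root; g(2) = 0 → root.
g(0) = 0, so (x) divides g(x); g is reducible.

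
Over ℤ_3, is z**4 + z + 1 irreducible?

No

Write g(z) = z**4 + z + 1.
Check for roots in ℤ_3: g(0) = 1; g(1) = 0 → root; g(2) = 1.
g(1) = 0, so (z − 1) divides g(z); g is reducible.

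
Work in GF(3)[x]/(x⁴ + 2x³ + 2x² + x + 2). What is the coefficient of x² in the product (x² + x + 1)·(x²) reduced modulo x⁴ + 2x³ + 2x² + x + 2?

2

Multiply in GF(3)[x]: (x² + x + 1)·(x²) = x⁴ + x³ + x².
Reduce using x⁴ ≡ x³ + x² + 2x + 1 (mod x⁴ + 2x³ + 2x² + x + 2).
Reduced: 2x³ + 2x² + 2x + 1.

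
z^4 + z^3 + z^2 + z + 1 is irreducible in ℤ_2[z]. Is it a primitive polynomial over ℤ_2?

No

Write f(z) = z^4 + z^3 + z^2 + z + 1.
|GF(2^4)^×| = 2^4 − 1 = 15. Prime factorization: 15 = 3·5.
f is primitive ⇔ z has order 15 in GF(2)[z]/(f), i.e. z^(15/q) ≠ 1 for each prime q | 15.
z^(5) mod f = 1
z^(3) mod f = z^3.
Since z^(5) = 1, the order of z divides 5 < 15; not primitive.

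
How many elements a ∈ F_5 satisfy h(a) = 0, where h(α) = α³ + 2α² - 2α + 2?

1

Evaluate at each of the 5 elements of F_5:
h(0) = 2; h(1) = 3; h(2) = 4; h(3) = 1; h(4) = 0 → root.
Roots: {4}.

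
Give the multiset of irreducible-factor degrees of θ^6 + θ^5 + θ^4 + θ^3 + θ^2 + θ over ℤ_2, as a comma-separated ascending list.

1, 1, 2, 2

Write f(θ) = θ^6 + θ^5 + θ^4 + θ^3 + θ^2 + θ.
Roots in ℤ_2: f(0) = 0 → root; f(1) = 0 → root.
Linear factors from roots: (θ), (θ + 1).
Complete factorization: f(θ) = (θ)·(θ + 1)·(θ^2 + θ + 1)^2.
Factor degrees with multiplicity: 1 + 1 + 2 + 2 = 6.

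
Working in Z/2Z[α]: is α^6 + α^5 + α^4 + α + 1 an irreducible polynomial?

Write P(α) = α^6 + α^5 + α^4 + α + 1.
Check for roots in Z/2Z: P(0) = 1; P(1) = 1.
No roots, so no linear factors.
Monic irreducibles of degree 2 over GF(2): α^2 + α + 1.
None of them divide P (all give nonzero remainder).
Monic irreducibles of degree 3 over GF(2): α^3 + α + 1, α^3 + α^2 + 1.
None of them divide P (all give nonzero remainder).
No irreducible factor of degree ≤ 3 exists, so P is irreducible over GF(2).

Yes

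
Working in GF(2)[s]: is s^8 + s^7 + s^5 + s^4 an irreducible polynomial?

No

Write g(s) = s^8 + s^7 + s^5 + s^4.
Check for roots in GF(2): g(0) = 0 → root; g(1) = 0 → root.
g(0) = 0, so (s) divides g(s); g is reducible.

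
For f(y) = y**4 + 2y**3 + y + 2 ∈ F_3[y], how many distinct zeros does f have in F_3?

Evaluate at each of the 3 elements of F_3:
f(0) = 2; f(1) = 0 → root; f(2) = 0 → root.
Roots: {1, 2}.

2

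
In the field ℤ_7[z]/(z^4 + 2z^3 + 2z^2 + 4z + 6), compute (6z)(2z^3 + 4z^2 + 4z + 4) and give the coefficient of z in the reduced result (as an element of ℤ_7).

4

Multiply in ℤ_7[z]: (6z)·(2z^3 + 4z^2 + 4z + 4) = 5z^4 + 3z^3 + 3z^2 + 3z.
Reduce using z^4 ≡ 5z^3 + 5z^2 + 3z + 1 (mod z^4 + 2z^3 + 2z^2 + 4z + 6).
Reduced: 4z + 5.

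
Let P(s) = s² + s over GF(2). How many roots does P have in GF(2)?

Evaluate at each of the 2 elements of GF(2):
P(0) = 0 → root; P(1) = 0 → root.
Roots: {0, 1}.

2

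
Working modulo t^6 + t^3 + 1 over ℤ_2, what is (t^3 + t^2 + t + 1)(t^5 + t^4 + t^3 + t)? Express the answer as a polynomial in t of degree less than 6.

Multiply in ℤ_2[t]: (t^3 + t^2 + t + 1)·(t^5 + t^4 + t^3 + t) = t^8 + t^6 + t^5 + t^4 + t^2 + t.
Reduce using t^6 ≡ t^3 + 1 (mod t^6 + t^3 + 1).
Reduced: t^4 + t^3 + t + 1.

t^4 + t^3 + t + 1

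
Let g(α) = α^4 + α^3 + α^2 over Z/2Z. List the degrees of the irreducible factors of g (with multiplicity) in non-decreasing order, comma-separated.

1, 1, 2

Roots in Z/2Z: g(0) = 0 → root; g(1) = 1.
Linear factors from roots: (α).
Complete factorization: g(α) = (α)^2·(α^2 + α + 1).
Factor degrees with multiplicity: 1 + 1 + 2 = 4.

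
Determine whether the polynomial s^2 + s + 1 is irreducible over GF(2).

Yes

Write f(s) = s^2 + s + 1.
Check for roots in GF(2): f(0) = 1; f(1) = 1.
No roots. A degree-2 polynomial over a field with no linear factor is irreducible.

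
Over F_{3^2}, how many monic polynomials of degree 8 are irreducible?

5380020

By the necklace-counting formula, N_9(8) = (1/8) Σ_{d|8} μ(8/d)·9^d.
Divisors of 8: 1, 2, 4, 8; μ(8/d) for each: 0, 0, -1, 1.
Σ = − 9^4 + 9^8 = 43040160.
N = 43040160/8 = 5380020.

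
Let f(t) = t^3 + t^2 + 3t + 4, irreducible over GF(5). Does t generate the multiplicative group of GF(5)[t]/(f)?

No

|GF(5^3)^×| = 5^3 − 1 = 124. Prime factorization: 124 = 2^2·31.
f is primitive ⇔ t has order 124 in GF(5)[t]/(f), i.e. t^(124/q) ≠ 1 for each prime q | 124.
t^(62) mod f = 1
t^(4) mod f = 3t^2 + 4t + 4.
Since t^(62) = 1, the order of t divides 62 < 124; not primitive.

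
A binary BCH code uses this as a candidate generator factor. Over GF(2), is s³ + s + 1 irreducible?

Yes

Write m(s) = s³ + s + 1.
Check for roots in GF(2): m(0) = 1; m(1) = 1.
No roots. A degree-3 polynomial over a field with no linear factor is irreducible.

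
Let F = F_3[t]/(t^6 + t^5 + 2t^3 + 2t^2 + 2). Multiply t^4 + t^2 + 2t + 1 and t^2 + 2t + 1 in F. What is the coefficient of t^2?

Multiply in F_3[t]: (t^4 + t^2 + 2t + 1)·(t^2 + 2t + 1) = t^6 + 2t^5 + 2t^4 + t^3 + t + 1.
Reduce using t^6 ≡ 2t^5 + t^3 + t^2 + 1 (mod t^6 + t^5 + 2t^3 + 2t^2 + 2).
Reduced: t^5 + 2t^4 + 2t^3 + t^2 + t + 2.

1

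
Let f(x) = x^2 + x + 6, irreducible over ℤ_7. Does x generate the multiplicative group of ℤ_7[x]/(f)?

|GF(7^2)^×| = 7^2 − 1 = 48. Prime factorization: 48 = 2^4·3.
f is primitive ⇔ x has order 48 in GF(7)[x]/(f), i.e. x^(48/q) ≠ 1 for each prime q | 48.
x^(24) mod f = 6.
x^(16) mod f = 1
Since x^(16) = 1, the order of x divides 16 < 48; not primitive.

No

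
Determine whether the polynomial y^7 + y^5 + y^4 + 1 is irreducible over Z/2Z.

Write h(y) = y^7 + y^5 + y^4 + 1.
Check for roots in Z/2Z: h(0) = 1; h(1) = 0 → root.
h(1) = 0, so (y − 1) divides h(y); h is reducible.

No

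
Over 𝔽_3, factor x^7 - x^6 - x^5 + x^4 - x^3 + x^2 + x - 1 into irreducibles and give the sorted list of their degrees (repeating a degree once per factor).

1, 1, 1, 1, 1, 2

Write h(x) = x^7 - x^6 - x^5 + x^4 - x^3 + x^2 + x - 1.
Roots in 𝔽_3: h(0) = 2; h(1) = 0 → root; h(2) = 0 → root.
Linear factors from roots: (x - 1), (x + 1).
Complete factorization: h(x) = (x + 1)^2·(x - 1)^3·(x^2 + 1).
Factor degrees with multiplicity: 1 + 1 + 1 + 1 + 1 + 2 = 7.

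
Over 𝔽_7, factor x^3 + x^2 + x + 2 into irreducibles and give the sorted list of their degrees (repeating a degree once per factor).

Write f(x) = x^3 + x^2 + x + 2.
Complete factorization: f(x) = (x^3 + x^2 + x + 2).
Factor degrees with multiplicity: 3 = 3.

3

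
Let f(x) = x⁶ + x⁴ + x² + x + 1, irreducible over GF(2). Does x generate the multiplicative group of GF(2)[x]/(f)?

|GF(2^6)^×| = 2^6 − 1 = 63. Prime factorization: 63 = 3^2·7.
f is primitive ⇔ x has order 63 in GF(2)[x]/(f), i.e. x^(63/q) ≠ 1 for each prime q | 63.
x^(21) mod f = 1
x^(9) mod f = x⁴ + x² + x.
Since x^(21) = 1, the order of x divides 21 < 63; not primitive.

No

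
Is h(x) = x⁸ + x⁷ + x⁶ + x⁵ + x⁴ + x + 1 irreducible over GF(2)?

Check for roots in GF(2): h(0) = 1; h(1) = 1.
No roots, so no linear factors.
Monic irreducibles of degree 2 over GF(2): x² + x + 1.
None of them divide h (all give nonzero remainder).
Monic irreducibles of degree 3 over GF(2): x³ + x + 1, x³ + x² + 1.
None of them divide h (all give nonzero remainder).
Monic irreducibles of degree 4 over GF(2): x⁴ + x + 1, x⁴ + x³ + 1, x⁴ + x³ + x² + x + 1.
None of them divide h (all give nonzero remainder).
No irreducible factor of degree ≤ 4 exists, so h is irreducible over GF(2).

Yes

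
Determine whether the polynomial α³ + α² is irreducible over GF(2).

Write g(α) = α³ + α².
Check for roots in GF(2): g(0) = 0 → root; g(1) = 0 → root.
g(0) = 0, so (α) divides g(α); g is reducible.

No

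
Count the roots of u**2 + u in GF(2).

Write g(u) = u**2 + u.
Evaluate at each of the 2 elements of GF(2):
g(0) = 0 → root; g(1) = 0 → root.
Roots: {0, 1}.

2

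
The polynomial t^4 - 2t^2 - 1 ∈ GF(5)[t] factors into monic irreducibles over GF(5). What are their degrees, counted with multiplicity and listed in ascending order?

2, 2

Write f(t) = t^4 - 2t^2 - 1.
Roots in GF(5): f(0) = 4; f(1) = 3; f(2) = 2; f(3) = 2; f(4) = 3.
Complete factorization: f(t) = (t^2 + t + 2)·(t^2 - t + 2).
Factor degrees with multiplicity: 2 + 2 = 4.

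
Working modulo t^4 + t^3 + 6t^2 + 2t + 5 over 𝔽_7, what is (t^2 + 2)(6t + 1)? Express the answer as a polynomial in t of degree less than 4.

Multiply in 𝔽_7[t]: (t^2 + 2)·(6t + 1) = 6t^3 + t^2 + 5t + 2.
Reduced: 6t^3 + t^2 + 5t + 2.

6t^3 + t^2 + 5t + 2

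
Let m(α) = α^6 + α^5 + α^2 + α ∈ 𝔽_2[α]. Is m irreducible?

No

Check for roots in 𝔽_2: m(0) = 0 → root; m(1) = 0 → root.
m(0) = 0, so (α) divides m(α); m is reducible.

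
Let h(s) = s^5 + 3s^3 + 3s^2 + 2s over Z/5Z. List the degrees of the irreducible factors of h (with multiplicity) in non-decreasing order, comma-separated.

1, 2, 2

Roots in Z/5Z: h(0) = 0 → root; h(1) = 4; h(2) = 2; h(3) = 2; h(4) = 2.
Linear factors from roots: (s).
Complete factorization: h(s) = (s)·(s^2 + 2s + 4)·(s^2 + 3s + 3).
Factor degrees with multiplicity: 1 + 2 + 2 = 5.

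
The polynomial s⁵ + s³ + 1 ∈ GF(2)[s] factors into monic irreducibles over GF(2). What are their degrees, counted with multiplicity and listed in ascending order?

5

Write g(s) = s⁵ + s³ + 1.
Roots in GF(2): g(0) = 1; g(1) = 1.
Complete factorization: g(s) = (s⁵ + s³ + 1).
Factor degrees with multiplicity: 5 = 5.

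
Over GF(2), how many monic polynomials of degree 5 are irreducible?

The number of monic irreducibles of degree 5 over GF(2) is (1/5)·Σ_{d∣5} μ(5/d) 2^d.
Divisors of 5: 1, 5; μ(5/d) for each: -1, 1.
Σ = − 2^1 + 2^5 = 30.
N = 30/5 = 6.

6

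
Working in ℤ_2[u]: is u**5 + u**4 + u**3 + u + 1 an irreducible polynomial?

Yes

Write m(u) = u**5 + u**4 + u**3 + u + 1.
Check for roots in ℤ_2: m(0) = 1; m(1) = 1.
No roots, so no linear factors.
Monic irreducibles of degree 2 over GF(2): u**2 + u + 1.
None of them divide m (all give nonzero remainder).
No irreducible factor of degree ≤ 2 exists, so m is irreducible over GF(2).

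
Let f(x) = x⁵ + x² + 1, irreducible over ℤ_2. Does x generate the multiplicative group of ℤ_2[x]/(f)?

Yes

|GF(2^5)^×| = 2^5 − 1 = 31. Prime factorization: 31 = 31.
f is primitive ⇔ x has order 31 in GF(2)[x]/(f), i.e. x^(31/q) ≠ 1 for each prime q | 31.
x^(1) mod f = x.
None equal 1, so x has full order 31; f is primitive.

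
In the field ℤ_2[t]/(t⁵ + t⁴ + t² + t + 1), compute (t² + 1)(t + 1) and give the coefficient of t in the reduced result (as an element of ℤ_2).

1

Multiply in ℤ_2[t]: (t² + 1)·(t + 1) = t³ + t² + t + 1.
Reduced: t³ + t² + t + 1.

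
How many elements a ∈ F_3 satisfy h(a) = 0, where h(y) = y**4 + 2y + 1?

Evaluate at each of the 3 elements of F_3:
h(0) = 1; h(1) = 1; h(2) = 0 → root.
Roots: {2}.

1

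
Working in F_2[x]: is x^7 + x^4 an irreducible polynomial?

Write m(x) = x^7 + x^4.
Check for roots in F_2: m(0) = 0 → root; m(1) = 0 → root.
m(0) = 0, so (x) divides m(x); m is reducible.

No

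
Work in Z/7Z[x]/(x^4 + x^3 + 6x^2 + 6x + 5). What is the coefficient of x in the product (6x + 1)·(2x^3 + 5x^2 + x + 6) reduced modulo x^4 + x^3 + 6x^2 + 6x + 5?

0

Multiply in Z/7Z[x]: (6x + 1)·(2x^3 + 5x^2 + x + 6) = 5x^4 + 4x^3 + 4x^2 + 2x + 6.
Reduce using x^4 ≡ 6x^3 + x^2 + x + 2 (mod x^4 + x^3 + 6x^2 + 6x + 5).
Reduced: 6x^3 + 2x^2 + 2.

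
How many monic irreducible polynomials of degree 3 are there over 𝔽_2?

x^(2^3) − x is the product of all monic irreducibles of degree dividing 3; Möbius inversion gives N = (1/3) Σ μ(3/d)·2^d.
Divisors of 3: 1, 3; μ(3/d) for each: -1, 1.
Σ = − 2^1 + 2^3 = 6.
N = 6/3 = 2.

2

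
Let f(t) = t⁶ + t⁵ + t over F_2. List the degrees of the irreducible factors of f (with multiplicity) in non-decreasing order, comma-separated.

Roots in F_2: f(0) = 0 → root; f(1) = 1.
Linear factors from roots: (t).
Complete factorization: f(t) = (t)·(t² + t + 1)·(t³ + t + 1).
Factor degrees with multiplicity: 1 + 2 + 3 = 6.

1, 2, 3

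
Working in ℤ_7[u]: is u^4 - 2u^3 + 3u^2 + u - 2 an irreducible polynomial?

Yes

Write h(u) = u^4 - 2u^3 + 3u^2 + u - 2.
Check for roots in ℤ_7: h(0) = 5; h(1) = 1; h(2) = 5; h(3) = 6; h(4) = 3; h(5) = 5; h(6) = 3.
No roots, so no linear factors.
Degree-2 irreducible divisors: test the 21 monic irreducibles of degree 2 over GF(7).
None of them divide h (all give nonzero remainder).
No irreducible factor of degree ≤ 2 exists, so h is irreducible over GF(7).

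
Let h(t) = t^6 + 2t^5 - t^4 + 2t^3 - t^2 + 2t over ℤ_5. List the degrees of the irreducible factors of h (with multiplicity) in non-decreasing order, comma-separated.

1, 1, 1, 1, 2

Roots in ℤ_5: h(0) = 0 → root; h(1) = 0 → root; h(2) = 3; h(3) = 0 → root; h(4) = 3.
Linear factors from roots: (t), (t - 1), (t + 2).
Complete factorization: h(t) = (t)·(t - 1)·(t + 2)^2·(t^2 - t + 2).
Factor degrees with multiplicity: 1 + 1 + 1 + 1 + 2 = 6.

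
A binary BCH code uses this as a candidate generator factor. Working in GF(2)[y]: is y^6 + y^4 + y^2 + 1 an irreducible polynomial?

No

Write m(y) = y^6 + y^4 + y^2 + 1.
Check for roots in GF(2): m(0) = 1; m(1) = 0 → root.
m(1) = 0, so (y − 1) divides m(y); m is reducible.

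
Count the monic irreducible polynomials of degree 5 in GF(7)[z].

x^(7^5) − x is the product of all monic irreducibles of degree dividing 5; Möbius inversion gives N = (1/5) Σ μ(5/d)·7^d.
Divisors of 5: 1, 5; μ(5/d) for each: -1, 1.
Σ = − 7^1 + 7^5 = 16800.
N = 16800/5 = 3360.

3360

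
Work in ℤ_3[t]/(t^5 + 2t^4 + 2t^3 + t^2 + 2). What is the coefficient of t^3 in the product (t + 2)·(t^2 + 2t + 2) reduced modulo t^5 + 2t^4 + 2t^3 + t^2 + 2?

1

Multiply in ℤ_3[t]: (t + 2)·(t^2 + 2t + 2) = t^3 + t^2 + 1.
Reduced: t^3 + t^2 + 1.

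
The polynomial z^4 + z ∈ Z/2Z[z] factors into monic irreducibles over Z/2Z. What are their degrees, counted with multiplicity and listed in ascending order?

Write g(z) = z^4 + z.
Roots in Z/2Z: g(0) = 0 → root; g(1) = 0 → root.
Linear factors from roots: (z), (z + 1).
Complete factorization: g(z) = (z)·(z + 1)·(z^2 + z + 1).
Factor degrees with multiplicity: 1 + 1 + 2 = 4.

1, 1, 2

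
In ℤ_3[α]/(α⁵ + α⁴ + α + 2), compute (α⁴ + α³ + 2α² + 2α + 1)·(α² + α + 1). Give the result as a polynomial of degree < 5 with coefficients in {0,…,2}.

Multiply in ℤ_3[α]: (α⁴ + α³ + 2α² + 2α + 1)·(α² + α + 1) = α⁶ + 2α⁵ + α⁴ + 2α³ + 2α² + 1.
Reduce using α⁵ ≡ 2α⁴ + 2α + 1 (mod α⁵ + α⁴ + α + 2).
Reduced: 2α³ + α² + 2.

2α^3 + α^2 + 2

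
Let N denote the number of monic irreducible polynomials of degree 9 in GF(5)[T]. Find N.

The number of monic irreducibles of degree 9 over GF(5) is (1/9)·Σ_{d∣9} μ(9/d) 5^d.
Divisors of 9: 1, 3, 9; μ(9/d) for each: 0, -1, 1.
Σ = − 5^3 + 5^9 = 1953000.
N = 1953000/9 = 217000.

217000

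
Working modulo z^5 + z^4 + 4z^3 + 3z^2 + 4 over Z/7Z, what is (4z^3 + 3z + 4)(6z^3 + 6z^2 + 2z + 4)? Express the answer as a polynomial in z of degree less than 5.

Multiply in Z/7Z[z]: (4z^3 + 3z + 4)·(6z^3 + 6z^2 + 2z + 4) = 3z^6 + 3z^5 + 5z^4 + 2z^3 + 2z^2 + 6z + 2.
Reduce using z^5 ≡ 6z^4 + 3z^3 + 4z^2 + 3 (mod z^5 + z^4 + 4z^3 + 3z^2 + 4).
Reduced: 2z^2 + z + 2.

2z^2 + z + 2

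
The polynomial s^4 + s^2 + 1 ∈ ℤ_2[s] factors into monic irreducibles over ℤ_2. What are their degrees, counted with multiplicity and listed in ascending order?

Write f(s) = s^4 + s^2 + 1.
Roots in ℤ_2: f(0) = 1; f(1) = 1.
Complete factorization: f(s) = (s^2 + s + 1)^2.
Factor degrees with multiplicity: 2 + 2 = 4.

2, 2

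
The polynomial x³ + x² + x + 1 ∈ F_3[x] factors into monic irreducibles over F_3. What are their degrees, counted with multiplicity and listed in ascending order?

1, 2

Write f(x) = x³ + x² + x + 1.
Roots in F_3: f(0) = 1; f(1) = 1; f(2) = 0 → root.
Linear factors from roots: (x + 1).
Complete factorization: f(x) = (x + 1)·(x² + 1).
Factor degrees with multiplicity: 1 + 2 = 3.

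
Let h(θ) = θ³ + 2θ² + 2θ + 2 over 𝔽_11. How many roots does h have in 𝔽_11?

Evaluate at each of the 11 elements of 𝔽_11:
h(0) = 2; h(1) = 7; h(2) = 0 → root; h(3) = 9; h(4) = 7; h(5) = 0 → root; h(6) = 5; h(7) = 6; h(8) = 9; h(9) = 9; h(10) = 1.
Roots: {2, 5}.

2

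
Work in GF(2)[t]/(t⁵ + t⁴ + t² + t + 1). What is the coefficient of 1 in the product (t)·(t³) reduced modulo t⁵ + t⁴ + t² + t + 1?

Multiply in GF(2)[t]: (t)·(t³) = t⁴.
Reduced: t⁴.

0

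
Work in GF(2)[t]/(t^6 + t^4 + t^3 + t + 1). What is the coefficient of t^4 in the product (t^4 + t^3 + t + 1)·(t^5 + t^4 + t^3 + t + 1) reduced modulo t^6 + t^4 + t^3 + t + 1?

1

Multiply in GF(2)[t]: (t^4 + t^3 + t + 1)·(t^5 + t^4 + t^3 + t + 1) = t^9 + t^5 + t^2 + 1.
Reduce using t^6 ≡ t^4 + t^3 + t + 1 (mod t^6 + t^4 + t^3 + t + 1).
Reduced: t^4.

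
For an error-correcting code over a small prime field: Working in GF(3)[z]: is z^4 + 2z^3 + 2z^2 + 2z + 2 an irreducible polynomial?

Write m(z) = z^4 + 2z^3 + 2z^2 + 2z + 2.
Check for roots in GF(3): m(0) = 2; m(1) = 0 → root; m(2) = 1.
m(1) = 0, so (z − 1) divides m(z); m is reducible.

No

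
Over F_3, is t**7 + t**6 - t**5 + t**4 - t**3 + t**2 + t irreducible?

Write f(t) = t**7 + t**6 - t**5 + t**4 - t**3 + t**2 + t.
Check for roots in F_3: f(0) = 0 → root; f(1) = 0 → root; f(2) = 0 → root.
f(0) = 0, so (t) divides f(t); f is reducible.

No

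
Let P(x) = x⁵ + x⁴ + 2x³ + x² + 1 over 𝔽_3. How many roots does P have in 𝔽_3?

2

Evaluate at each of the 3 elements of 𝔽_3:
P(0) = 1; P(1) = 0 → root; P(2) = 0 → root.
Roots: {1, 2}.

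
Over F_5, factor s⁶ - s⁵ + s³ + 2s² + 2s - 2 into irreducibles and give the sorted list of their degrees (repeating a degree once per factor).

Write g(s) = s⁶ - s⁵ + s³ + 2s² + 2s - 2.
Roots in F_5: g(0) = 3; g(1) = 3; g(2) = 0 → root; g(3) = 0 → root; g(4) = 4.
Linear factors from roots: (s - 2), (s + 2).
Complete factorization: g(s) = (s + 2)·(s - 2)·(s² - 2)·(s² - s + 1).
Factor degrees with multiplicity: 1 + 1 + 2 + 2 = 6.

1, 1, 2, 2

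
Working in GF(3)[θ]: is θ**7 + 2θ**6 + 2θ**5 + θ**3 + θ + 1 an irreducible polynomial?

Yes

Write h(θ) = θ**7 + 2θ**6 + 2θ**5 + θ**3 + θ + 1.
Check for roots in GF(3): h(0) = 1; h(1) = 2; h(2) = 1.
No roots, so no linear factors.
Monic irreducibles of degree 2 over GF(3): θ**2 + 1, θ**2 + θ + 2, θ**2 + 2θ + 2.
None of them divide h (all give nonzero remainder).
Degree-3 irreducible divisors: test the 8 monic irreducibles of degree 3 over GF(3).
None of them divide h (all give nonzero remainder).
No irreducible factor of degree ≤ 3 exists, so h is irreducible over GF(3).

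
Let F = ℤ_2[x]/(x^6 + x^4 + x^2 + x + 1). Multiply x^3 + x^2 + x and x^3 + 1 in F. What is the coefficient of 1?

Multiply in ℤ_2[x]: (x^3 + x^2 + x)·(x^3 + 1) = x^6 + x^5 + x^4 + x^3 + x^2 + x.
Reduce using x^6 ≡ x^4 + x^2 + x + 1 (mod x^6 + x^4 + x^2 + x + 1).
Reduced: x^5 + x^3 + 1.

1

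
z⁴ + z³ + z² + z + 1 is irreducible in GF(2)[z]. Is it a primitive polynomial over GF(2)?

Write f(z) = z⁴ + z³ + z² + z + 1.
|GF(2^4)^×| = 2^4 − 1 = 15. Prime factorization: 15 = 3·5.
f is primitive ⇔ z has order 15 in GF(2)[z]/(f), i.e. z^(15/q) ≠ 1 for each prime q | 15.
z^(5) mod f = 1
z^(3) mod f = z³.
Since z^(5) = 1, the order of z divides 5 < 15; not primitive.

No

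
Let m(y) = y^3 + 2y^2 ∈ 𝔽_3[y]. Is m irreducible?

Check for roots in 𝔽_3: m(0) = 0 → root; m(1) = 0 → root; m(2) = 1.
m(0) = 0, so (y) divides m(y); m is reducible.

No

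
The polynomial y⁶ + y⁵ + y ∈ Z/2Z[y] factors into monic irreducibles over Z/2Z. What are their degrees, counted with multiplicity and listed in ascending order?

1, 2, 3

Write g(y) = y⁶ + y⁵ + y.
Roots in Z/2Z: g(0) = 0 → root; g(1) = 1.
Linear factors from roots: (y).
Complete factorization: g(y) = (y)·(y² + y + 1)·(y³ + y + 1).
Factor degrees with multiplicity: 1 + 2 + 3 = 6.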